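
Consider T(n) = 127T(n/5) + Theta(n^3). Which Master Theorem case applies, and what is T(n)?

Master Theorem for T(n) = 127T(n/5) + O(n^3):

a = 127, b = 5, c = 3
log_b(a) = log_5(127) = 3.0099

Case 1: c = 3 < log_5(127) = 3.0099
T(n) = O(n^(log_5 127))

For T(n) = 127T(n/5) + O(n^3): log_5(127) = 3.0099. This is Case 1 of the Master Theorem (c < log_b(a), work dominated by leaves), giving O(n^(log_5 127)).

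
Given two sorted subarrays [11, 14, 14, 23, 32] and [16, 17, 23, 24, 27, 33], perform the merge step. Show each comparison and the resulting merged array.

Merging process:

Compare 11 vs 16: take 11 from left. Merged: [11]
Compare 14 vs 16: take 14 from left. Merged: [11, 14]
Compare 14 vs 16: take 14 from left. Merged: [11, 14, 14]
Compare 23 vs 16: take 16 from right. Merged: [11, 14, 14, 16]
Compare 23 vs 17: take 17 from right. Merged: [11, 14, 14, 16, 17]
Compare 23 vs 23: take 23 from left. Merged: [11, 14, 14, 16, 17, 23]
Compare 32 vs 23: take 23 from right. Merged: [11, 14, 14, 16, 17, 23, 23]
Compare 32 vs 24: take 24 from right. Merged: [11, 14, 14, 16, 17, 23, 23, 24]
Compare 32 vs 27: take 27 from right. Merged: [11, 14, 14, 16, 17, 23, 23, 24, 27]
Compare 32 vs 33: take 32 from left. Merged: [11, 14, 14, 16, 17, 23, 23, 24, 27, 32]
Append remaining from right: [33]. Merged: [11, 14, 14, 16, 17, 23, 23, 24, 27, 32, 33]

Final merged array: [11, 14, 14, 16, 17, 23, 23, 24, 27, 32, 33]
Total comparisons: 10

The merged array is [11, 14, 14, 16, 17, 23, 23, 24, 27, 32, 33], requiring 10 comparisons. The merge step runs in O(n) time where n is the total number of elements.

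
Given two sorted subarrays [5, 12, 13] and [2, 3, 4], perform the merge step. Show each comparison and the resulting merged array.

Merging process:

Compare 5 vs 2: take 2 from right. Merged: [2]
Compare 5 vs 3: take 3 from right. Merged: [2, 3]
Compare 5 vs 4: take 4 from right. Merged: [2, 3, 4]
Append remaining from left: [5, 12, 13]. Merged: [2, 3, 4, 5, 12, 13]

Final merged array: [2, 3, 4, 5, 12, 13]
Total comparisons: 3

The merged array is [2, 3, 4, 5, 12, 13], requiring 3 comparisons. The merge step runs in O(n) time where n is the total number of elements.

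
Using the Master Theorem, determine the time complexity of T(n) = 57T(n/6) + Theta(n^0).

Master Theorem for T(n) = 57T(n/6) + O(n^0):

a = 57, b = 6, c = 0
log_b(a) = log_6(57) = 2.2565

Case 1: c = 0 < log_6(57) = 2.2565
T(n) = O(n^(log_6 57))

For T(n) = 57T(n/6) + O(n^0): log_6(57) = 2.2565. This is Case 1 of the Master Theorem (c < log_b(a), work dominated by leaves), giving O(n^(log_6 57)).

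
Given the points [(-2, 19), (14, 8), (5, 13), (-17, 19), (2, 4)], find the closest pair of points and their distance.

Computing all pairwise distances among 5 points:

d((-2, 19), (14, 8)) = 19.4165
d((-2, 19), (5, 13)) = 9.2195 <-- minimum
d((-2, 19), (-17, 19)) = 15.0
d((-2, 19), (2, 4)) = 15.5242
d((14, 8), (5, 13)) = 10.2956
d((14, 8), (-17, 19)) = 32.8938
d((14, 8), (2, 4)) = 12.6491
d((5, 13), (-17, 19)) = 22.8035
d((5, 13), (2, 4)) = 9.4868
d((-17, 19), (2, 4)) = 24.2074

Closest pair: (-2, 19) and (5, 13) with distance 9.2195

The closest pair is (-2, 19) and (5, 13) with Euclidean distance 9.2195. For 5 points, brute-force pairwise comparison is shown above. For large n, the divide-and-conquer algorithm (sort by x, recurse on halves, check the dividing strip) achieves O(n log n).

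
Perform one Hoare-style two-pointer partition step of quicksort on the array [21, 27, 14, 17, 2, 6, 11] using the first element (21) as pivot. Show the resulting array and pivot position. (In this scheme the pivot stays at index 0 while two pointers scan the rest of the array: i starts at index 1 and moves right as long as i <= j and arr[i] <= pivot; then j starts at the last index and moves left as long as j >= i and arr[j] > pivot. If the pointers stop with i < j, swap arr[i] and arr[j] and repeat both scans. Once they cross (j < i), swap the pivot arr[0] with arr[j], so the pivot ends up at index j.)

Hoare-style two-pointer partition with pivot = 21:

Initial array: [21, 27, 14, 17, 2, 6, 11]

Pointers start at i = 1, j = 6.
i stops at index 1 (arr[1]=27 > 21), j stops at index 6 (arr[6]=11 <= 21): swap arr[1] and arr[6], array becomes [21, 11, 14, 17, 2, 6, 27]
i ends at 6, j ends at 5: the pointers have crossed (j < i), so scanning stops.

Swap pivot arr[0] with arr[5] to place pivot at position 5: [6, 11, 14, 17, 2, 21, 27]
Pivot position: 5

After partitioning with pivot 21, the array becomes [6, 11, 14, 17, 2, 21, 27]. The pivot is placed at index 5. All elements to the left of the pivot are <= 21, and all elements to the right are > 21.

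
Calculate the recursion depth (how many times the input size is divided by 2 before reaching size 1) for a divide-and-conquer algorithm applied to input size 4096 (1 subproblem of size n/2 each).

For divide and conquer with division factor 2:

Problem sizes at each level:
Level 0: 4096
Level 1: 2048
Level 2: 1024
Level 3: 512
Level 4: 256
Level 5: 128
Level 6: 64
Level 7: 32
Level 8: 16
Level 9: 8
Level 10: 4
Level 11: 2
Level 12: 1

The root is level 0 and the size-1 base case is level 12 (the tree spans levels 0 through 12, i.e. 13 levels counting the root), so the depth is the number of divisions: log_2(4096) = 12

The recursion tree depth is log_2(4096) = 12. At each level, the problem size is divided by 2, so it takes 12 divisions to reduce to a base case of size 1. The algorithm makes 1 recursive call at each level.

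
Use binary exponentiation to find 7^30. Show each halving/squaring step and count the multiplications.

Computing 7^30 by squaring (build up from 7^1; each line after the first costs one multiplication):

7^1 = 7
7^2 = (7^1)^2 = 7^2 = 49
7^3 = 7 * 7^2 = 7 * 49 = 343
7^6 = (7^3)^2 = 343^2 = 117649
7^7 = 7 * 7^6 = 7 * 117649 = 823543
7^14 = (7^7)^2 = 823543^2 = 678223072849
7^15 = 7 * 7^14 = 7 * 678223072849 = 4747561509943
7^30 = (7^15)^2 = 4747561509943^2 = 22539340290692258087863249

Result: 22539340290692258087863249
Multiplications needed: 7 (7 lines after 7^1)

7^30 = 22539340290692258087863249. Using exponentiation by squaring, this requires 7 multiplications. The key idea: if the exponent is even, square the half-power; if odd, multiply by the base once.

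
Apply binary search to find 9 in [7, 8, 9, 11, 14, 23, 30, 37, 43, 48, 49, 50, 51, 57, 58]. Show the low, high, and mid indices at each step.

Binary search for 9 in [7, 8, 9, 11, 14, 23, 30, 37, 43, 48, 49, 50, 51, 57, 58]:

lo=0, hi=14, mid=7, arr[mid]=37 -> 37 > 9, search left half
lo=0, hi=6, mid=3, arr[mid]=11 -> 11 > 9, search left half
lo=0, hi=2, mid=1, arr[mid]=8 -> 8 < 9, search right half
lo=2, hi=2, mid=2, arr[mid]=9 -> Found target at index 2!

Binary search finds 9 at index 2 after 4 comparisons. The search repeatedly halves the search space by comparing with the middle element.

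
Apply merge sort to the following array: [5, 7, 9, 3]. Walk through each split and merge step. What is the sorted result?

Merge sort trace:

Split: [5, 7, 9, 3] -> [5, 7] and [9, 3]
  Split: [5, 7] -> [5] and [7]
  Merge: [5] + [7] -> [5, 7]
  Split: [9, 3] -> [9] and [3]
  Merge: [9] + [3] -> [3, 9]
Merge: [5, 7] + [3, 9] -> [3, 5, 7, 9]

Final sorted array: [3, 5, 7, 9]

The merge sort proceeds by recursively splitting the array and merging sorted halves.
After all merges, the sorted array is [3, 5, 7, 9].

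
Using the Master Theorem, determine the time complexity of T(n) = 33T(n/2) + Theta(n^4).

Master Theorem for T(n) = 33T(n/2) + O(n^4):

a = 33, b = 2, c = 4
log_b(a) = log_2(33) = 5.0444

Case 1: c = 4 < log_2(33) = 5.0444
T(n) = O(n^(log_2 33))

For T(n) = 33T(n/2) + O(n^4): log_2(33) = 5.0444. This is Case 1 of the Master Theorem (c < log_b(a), work dominated by leaves), giving O(n^(log_2 33)).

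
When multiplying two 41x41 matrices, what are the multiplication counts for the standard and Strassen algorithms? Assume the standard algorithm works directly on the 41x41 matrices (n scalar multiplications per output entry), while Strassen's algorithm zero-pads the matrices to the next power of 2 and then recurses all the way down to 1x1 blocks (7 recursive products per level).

Matrix multiplication for 41x41 matrices:

Strassen's algorithm requires power-of-2 dimensions. Pad 41x41 to 64x64 (next power of 2).

Standard algorithm: 41^3 = 68921 multiplications
Strassen's algorithm: 7^(log2(64)) = 7^6 = 117649 multiplications
Difference: 68921 - 117649 = -48728 (Strassen uses MORE here due to padding overhead — for small or just-over-power-of-2 n, padding can outweigh the per-level savings)

Standard: 68921 multiplications (41^3). Strassen: 117649 multiplications (7^6, after padding to 64x64). Strassen reduces 8 recursive multiplications to 7 at each level.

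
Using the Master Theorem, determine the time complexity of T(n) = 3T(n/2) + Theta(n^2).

Master Theorem for T(n) = 3T(n/2) + O(n^2):

a = 3, b = 2, c = 2
log_b(a) = log_2(3) = 1.5850

Case 3: c = 2 > log_2(3) = 1.5850
T(n) = O(n^2) = O(n^2)

For T(n) = 3T(n/2) + O(n^2): log_2(3) = 1.5850. This is Case 3 of the Master Theorem (c > log_b(a), work dominated by root), giving O(n^2).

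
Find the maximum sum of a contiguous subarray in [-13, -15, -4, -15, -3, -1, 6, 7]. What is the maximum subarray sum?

Using Kadane's algorithm on [-13, -15, -4, -15, -3, -1, 6, 7]:

Scanning through the array:
Position 1 (value -15): max_ending_here = -15, max_so_far = -13
Position 2 (value -4): max_ending_here = -4, max_so_far = -4
Position 3 (value -15): max_ending_here = -15, max_so_far = -4
Position 4 (value -3): max_ending_here = -3, max_so_far = -3
Position 5 (value -1): max_ending_here = -1, max_so_far = -1
Position 6 (value 6): max_ending_here = 6, max_so_far = 6
Position 7 (value 7): max_ending_here = 13, max_so_far = 13

Maximum subarray: [6, 7]
Maximum sum: 13

The maximum subarray is [6, 7] with sum 13. This subarray runs from index 6 to index 7.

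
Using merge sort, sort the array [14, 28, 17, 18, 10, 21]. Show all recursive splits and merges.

Merge sort trace:

Split: [14, 28, 17, 18, 10, 21] -> [14, 28, 17] and [18, 10, 21]
  Split: [14, 28, 17] -> [14] and [28, 17]
    Split: [28, 17] -> [28] and [17]
    Merge: [28] + [17] -> [17, 28]
  Merge: [14] + [17, 28] -> [14, 17, 28]
  Split: [18, 10, 21] -> [18] and [10, 21]
    Split: [10, 21] -> [10] and [21]
    Merge: [10] + [21] -> [10, 21]
  Merge: [18] + [10, 21] -> [10, 18, 21]
Merge: [14, 17, 28] + [10, 18, 21] -> [10, 14, 17, 18, 21, 28]

Final sorted array: [10, 14, 17, 18, 21, 28]

The merge sort proceeds by recursively splitting the array and merging sorted halves.
After all merges, the sorted array is [10, 14, 17, 18, 21, 28].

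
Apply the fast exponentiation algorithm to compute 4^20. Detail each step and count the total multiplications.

Computing 4^20 by squaring (build up from 4^1; each line after the first costs one multiplication):

4^1 = 4
4^2 = (4^1)^2 = 4^2 = 16
4^4 = (4^2)^2 = 16^2 = 256
4^5 = 4 * 4^4 = 4 * 256 = 1024
4^10 = (4^5)^2 = 1024^2 = 1048576
4^20 = (4^10)^2 = 1048576^2 = 1099511627776

Result: 1099511627776
Multiplications needed: 5 (5 lines after 4^1)

4^20 = 1099511627776. Using exponentiation by squaring, this requires 5 multiplications. The key idea: if the exponent is even, square the half-power; if odd, multiply by the base once.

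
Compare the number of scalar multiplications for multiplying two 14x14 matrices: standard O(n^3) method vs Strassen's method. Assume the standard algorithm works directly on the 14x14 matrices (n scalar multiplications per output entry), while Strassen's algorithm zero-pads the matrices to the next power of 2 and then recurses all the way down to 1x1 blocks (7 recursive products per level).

Matrix multiplication for 14x14 matrices:

Strassen's algorithm requires power-of-2 dimensions. Pad 14x14 to 16x16 (next power of 2).

Standard algorithm: 14^3 = 2744 multiplications
Strassen's algorithm: 7^(log2(16)) = 7^4 = 2401 multiplications
Savings: 2744 - 2401 = 343 multiplications

Standard: 2744 multiplications (14^3). Strassen: 2401 multiplications (7^4, after padding to 16x16). Strassen reduces 8 recursive multiplications to 7 at each level.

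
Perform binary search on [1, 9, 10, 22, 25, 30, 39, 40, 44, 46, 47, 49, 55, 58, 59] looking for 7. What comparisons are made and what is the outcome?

Binary search for 7 in [1, 9, 10, 22, 25, 30, 39, 40, 44, 46, 47, 49, 55, 58, 59]:

lo=0, hi=14, mid=7, arr[mid]=40 -> 40 > 7, search left half
lo=0, hi=6, mid=3, arr[mid]=22 -> 22 > 7, search left half
lo=0, hi=2, mid=1, arr[mid]=9 -> 9 > 7, search left half
lo=0, hi=0, mid=0, arr[mid]=1 -> 1 < 7, search right half
lo=1 > hi=0, target 7 not found

Binary search determines that 7 is not in the array after 4 comparisons. The search space was exhausted without finding the target.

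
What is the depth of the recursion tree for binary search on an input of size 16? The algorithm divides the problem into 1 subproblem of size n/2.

For divide and conquer with division factor 2:

Problem sizes at each level:
Level 0: 16
Level 1: 8
Level 2: 4
Level 3: 2
Level 4: 1

The root is level 0 and the size-1 base case is level 4 (the tree spans levels 0 through 4, i.e. 5 levels counting the root), so the depth is the number of divisions: log_2(16) = 4

The recursion tree depth is log_2(16) = 4. At each level, the problem size is divided by 2, so it takes 4 divisions to reduce to a base case of size 1. The algorithm makes 1 recursive call at each level.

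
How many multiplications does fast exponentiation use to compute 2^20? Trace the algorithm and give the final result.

Computing 2^20 by squaring (build up from 2^1; each line after the first costs one multiplication):

2^1 = 2
2^2 = (2^1)^2 = 2^2 = 4
2^4 = (2^2)^2 = 4^2 = 16
2^5 = 2 * 2^4 = 2 * 16 = 32
2^10 = (2^5)^2 = 32^2 = 1024
2^20 = (2^10)^2 = 1024^2 = 1048576

Result: 1048576
Multiplications needed: 5 (5 lines after 2^1)

2^20 = 1048576. Using exponentiation by squaring, this requires 5 multiplications. The key idea: if the exponent is even, square the half-power; if odd, multiply by the base once.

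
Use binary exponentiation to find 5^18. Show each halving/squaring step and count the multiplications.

Computing 5^18 by squaring (build up from 5^1; each line after the first costs one multiplication):

5^1 = 5
5^2 = (5^1)^2 = 5^2 = 25
5^4 = (5^2)^2 = 25^2 = 625
5^8 = (5^4)^2 = 625^2 = 390625
5^9 = 5 * 5^8 = 5 * 390625 = 1953125
5^18 = (5^9)^2 = 1953125^2 = 3814697265625

Result: 3814697265625
Multiplications needed: 5 (5 lines after 5^1)

5^18 = 3814697265625. Using exponentiation by squaring, this requires 5 multiplications. The key idea: if the exponent is even, square the half-power; if odd, multiply by the base once.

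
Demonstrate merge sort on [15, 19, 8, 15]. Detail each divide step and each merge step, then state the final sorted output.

Merge sort trace:

Split: [15, 19, 8, 15] -> [15, 19] and [8, 15]
  Split: [15, 19] -> [15] and [19]
  Merge: [15] + [19] -> [15, 19]
  Split: [8, 15] -> [8] and [15]
  Merge: [8] + [15] -> [8, 15]
Merge: [15, 19] + [8, 15] -> [8, 15, 15, 19]

Final sorted array: [8, 15, 15, 19]

The merge sort proceeds by recursively splitting the array and merging sorted halves.
After all merges, the sorted array is [8, 15, 15, 19].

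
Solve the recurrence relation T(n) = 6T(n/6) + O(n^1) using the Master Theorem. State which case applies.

Master Theorem for T(n) = 6T(n/6) + O(n^1):

a = 6, b = 6, c = 1
log_b(a) = log_6(6) = 1.0000

Case 2: c = 1 = log_6(6) = 1.0000
T(n) = O(n^1 log n) = O(n log n)

For T(n) = 6T(n/6) + O(n^1): log_6(6) = 1.0000. This is Case 2 of the Master Theorem (c = log_b(a), equal work at all levels), giving O(n log n).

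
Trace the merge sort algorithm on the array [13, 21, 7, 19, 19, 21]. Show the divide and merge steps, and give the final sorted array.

Merge sort trace:

Split: [13, 21, 7, 19, 19, 21] -> [13, 21, 7] and [19, 19, 21]
  Split: [13, 21, 7] -> [13] and [21, 7]
    Split: [21, 7] -> [21] and [7]
    Merge: [21] + [7] -> [7, 21]
  Merge: [13] + [7, 21] -> [7, 13, 21]
  Split: [19, 19, 21] -> [19] and [19, 21]
    Split: [19, 21] -> [19] and [21]
    Merge: [19] + [21] -> [19, 21]
  Merge: [19] + [19, 21] -> [19, 19, 21]
Merge: [7, 13, 21] + [19, 19, 21] -> [7, 13, 19, 19, 21, 21]

Final sorted array: [7, 13, 19, 19, 21, 21]

The merge sort proceeds by recursively splitting the array and merging sorted halves.
After all merges, the sorted array is [7, 13, 19, 19, 21, 21].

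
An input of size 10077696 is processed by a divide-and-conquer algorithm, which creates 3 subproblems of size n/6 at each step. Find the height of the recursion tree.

For divide and conquer with division factor 6:

Problem sizes at each level:
Level 0: 10077696
Level 1: 1679616
Level 2: 279936
Level 3: 46656
Level 4: 7776
Level 5: 1296
Level 6: 216
Level 7: 36
Level 8: 6
Level 9: 1

The root is level 0 and the size-1 base case is level 9 (the tree spans levels 0 through 9, i.e. 10 levels counting the root), so the depth is the number of divisions: log_6(10077696) = 9

The recursion tree depth is log_6(10077696) = 9. At each level, the problem size is divided by 6, so it takes 9 divisions to reduce to a base case of size 1. The algorithm makes 3 recursive calls at each level.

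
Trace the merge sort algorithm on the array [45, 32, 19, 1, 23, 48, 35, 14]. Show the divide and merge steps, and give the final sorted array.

Merge sort trace:

Split: [45, 32, 19, 1, 23, 48, 35, 14] -> [45, 32, 19, 1] and [23, 48, 35, 14]
  Split: [45, 32, 19, 1] -> [45, 32] and [19, 1]
    Split: [45, 32] -> [45] and [32]
    Merge: [45] + [32] -> [32, 45]
    Split: [19, 1] -> [19] and [1]
    Merge: [19] + [1] -> [1, 19]
  Merge: [32, 45] + [1, 19] -> [1, 19, 32, 45]
  Split: [23, 48, 35, 14] -> [23, 48] and [35, 14]
    Split: [23, 48] -> [23] and [48]
    Merge: [23] + [48] -> [23, 48]
    Split: [35, 14] -> [35] and [14]
    Merge: [35] + [14] -> [14, 35]
  Merge: [23, 48] + [14, 35] -> [14, 23, 35, 48]
Merge: [1, 19, 32, 45] + [14, 23, 35, 48] -> [1, 14, 19, 23, 32, 35, 45, 48]

Final sorted array: [1, 14, 19, 23, 32, 35, 45, 48]

The merge sort proceeds by recursively splitting the array and merging sorted halves.
After all merges, the sorted array is [1, 14, 19, 23, 32, 35, 45, 48].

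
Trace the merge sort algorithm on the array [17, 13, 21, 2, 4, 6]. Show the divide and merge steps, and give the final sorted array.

Merge sort trace:

Split: [17, 13, 21, 2, 4, 6] -> [17, 13, 21] and [2, 4, 6]
  Split: [17, 13, 21] -> [17] and [13, 21]
    Split: [13, 21] -> [13] and [21]
    Merge: [13] + [21] -> [13, 21]
  Merge: [17] + [13, 21] -> [13, 17, 21]
  Split: [2, 4, 6] -> [2] and [4, 6]
    Split: [4, 6] -> [4] and [6]
    Merge: [4] + [6] -> [4, 6]
  Merge: [2] + [4, 6] -> [2, 4, 6]
Merge: [13, 17, 21] + [2, 4, 6] -> [2, 4, 6, 13, 17, 21]

Final sorted array: [2, 4, 6, 13, 17, 21]

The merge sort proceeds by recursively splitting the array and merging sorted halves.
After all merges, the sorted array is [2, 4, 6, 13, 17, 21].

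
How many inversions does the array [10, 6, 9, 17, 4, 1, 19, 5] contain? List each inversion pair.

Finding inversions in [10, 6, 9, 17, 4, 1, 19, 5]:

(0, 1): arr[0]=10 > arr[1]=6
(0, 2): arr[0]=10 > arr[2]=9
(0, 4): arr[0]=10 > arr[4]=4
(0, 5): arr[0]=10 > arr[5]=1
(0, 7): arr[0]=10 > arr[7]=5
(1, 4): arr[1]=6 > arr[4]=4
(1, 5): arr[1]=6 > arr[5]=1
(1, 7): arr[1]=6 > arr[7]=5
(2, 4): arr[2]=9 > arr[4]=4
(2, 5): arr[2]=9 > arr[5]=1
(2, 7): arr[2]=9 > arr[7]=5
(3, 4): arr[3]=17 > arr[4]=4
(3, 5): arr[3]=17 > arr[5]=1
(3, 7): arr[3]=17 > arr[7]=5
(4, 5): arr[4]=4 > arr[5]=1
(6, 7): arr[6]=19 > arr[7]=5

Total inversions: 16

The array has 16 inversion(s): (0,1), (0,2), (0,4), (0,5), (0,7), (1,4), (1,5), (1,7), (2,4), (2,5), (2,7), (3,4), (3,5), (3,7), (4,5), (6,7). Each pair (i,j) satisfies i < j and arr[i] > arr[j].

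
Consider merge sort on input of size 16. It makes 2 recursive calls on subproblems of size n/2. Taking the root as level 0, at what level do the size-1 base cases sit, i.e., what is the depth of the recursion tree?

For divide and conquer with division factor 2:

Problem sizes at each level:
Level 0: 16
Level 1: 8
Level 2: 4
Level 3: 2
Level 4: 1

The root is level 0 and the size-1 base case is level 4 (the tree spans levels 0 through 4, i.e. 5 levels counting the root), so the depth is the number of divisions: log_2(16) = 4

The recursion tree depth is log_2(16) = 4. At each level, the problem size is divided by 2, so it takes 4 divisions to reduce to a base case of size 1. The algorithm makes 2 recursive calls at each level.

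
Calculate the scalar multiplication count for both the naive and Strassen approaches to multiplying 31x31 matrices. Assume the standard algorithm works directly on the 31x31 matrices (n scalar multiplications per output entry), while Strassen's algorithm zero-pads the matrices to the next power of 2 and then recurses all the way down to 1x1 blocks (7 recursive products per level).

Matrix multiplication for 31x31 matrices:

Strassen's algorithm requires power-of-2 dimensions. Pad 31x31 to 32x32 (next power of 2).

Standard algorithm: 31^3 = 29791 multiplications
Strassen's algorithm: 7^(log2(32)) = 7^5 = 16807 multiplications
Savings: 29791 - 16807 = 12984 multiplications

Standard: 29791 multiplications (31^3). Strassen: 16807 multiplications (7^5, after padding to 32x32). Strassen reduces 8 recursive multiplications to 7 at each level.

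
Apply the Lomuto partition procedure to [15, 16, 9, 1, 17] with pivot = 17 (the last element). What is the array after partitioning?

Lomuto partition with pivot = 17:

Initial array: [15, 16, 9, 1, 17]

arr[0]=15 <= 17: swap with position 0, array becomes [15, 16, 9, 1, 17]
arr[1]=16 <= 17: swap with position 1, array becomes [15, 16, 9, 1, 17]
arr[2]=9 <= 17: swap with position 2, array becomes [15, 16, 9, 1, 17]
arr[3]=1 <= 17: swap with position 3, array becomes [15, 16, 9, 1, 17]

Place pivot at position 4: [15, 16, 9, 1, 17]
Pivot position: 4

After partitioning with pivot 17, the array becomes [15, 16, 9, 1, 17]. The pivot is placed at index 4. All elements to the left of the pivot are <= 17, and all elements to the right are > 17.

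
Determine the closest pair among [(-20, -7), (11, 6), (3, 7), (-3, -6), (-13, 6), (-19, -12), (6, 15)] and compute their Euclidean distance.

Computing all pairwise distances among 7 points:

d((-20, -7), (11, 6)) = 33.6155
d((-20, -7), (3, 7)) = 26.9258
d((-20, -7), (-3, -6)) = 17.0294
d((-20, -7), (-13, 6)) = 14.7648
d((-20, -7), (-19, -12)) = 5.099 <-- minimum
d((-20, -7), (6, 15)) = 34.0588
d((11, 6), (3, 7)) = 8.0623
d((11, 6), (-3, -6)) = 18.4391
d((11, 6), (-13, 6)) = 24.0
d((11, 6), (-19, -12)) = 34.9857
d((11, 6), (6, 15)) = 10.2956
d((3, 7), (-3, -6)) = 14.3178
d((3, 7), (-13, 6)) = 16.0312
d((3, 7), (-19, -12)) = 29.0689
d((3, 7), (6, 15)) = 8.544
d((-3, -6), (-13, 6)) = 15.6205
d((-3, -6), (-19, -12)) = 17.088
d((-3, -6), (6, 15)) = 22.8473
d((-13, 6), (-19, -12)) = 18.9737
d((-13, 6), (6, 15)) = 21.0238
d((-19, -12), (6, 15)) = 36.7967

Closest pair: (-20, -7) and (-19, -12) with distance 5.099

The closest pair is (-20, -7) and (-19, -12) with Euclidean distance 5.099. For 7 points, brute-force pairwise comparison is shown above. For large n, the divide-and-conquer algorithm (sort by x, recurse on halves, check the dividing strip) achieves O(n log n).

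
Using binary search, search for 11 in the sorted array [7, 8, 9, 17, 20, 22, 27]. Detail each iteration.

Binary search for 11 in [7, 8, 9, 17, 20, 22, 27]:

lo=0, hi=6, mid=3, arr[mid]=17 -> 17 > 11, search left half
lo=0, hi=2, mid=1, arr[mid]=8 -> 8 < 11, search right half
lo=2, hi=2, mid=2, arr[mid]=9 -> 9 < 11, search right half
lo=3 > hi=2, target 11 not found

Binary search determines that 11 is not in the array after 3 comparisons. The search space was exhausted without finding the target.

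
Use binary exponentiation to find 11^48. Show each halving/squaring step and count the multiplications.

Computing 11^48 by squaring (build up from 11^1; each line after the first costs one multiplication):

11^1 = 11
11^2 = (11^1)^2 = 11^2 = 121
11^3 = 11 * 11^2 = 11 * 121 = 1331
11^6 = (11^3)^2 = 1331^2 = 1771561
11^12 = (11^6)^2 = 1771561^2 = 3138428376721
11^24 = (11^12)^2 = 3138428376721^2 = 9849732675807611094711841
11^48 = (11^24)^2 = 9849732675807611094711841^2 = 97017233784872162402203715694511008214034825609281

Result: 97017233784872162402203715694511008214034825609281
Multiplications needed: 6 (6 lines after 11^1)

11^48 = 97017233784872162402203715694511008214034825609281. Using exponentiation by squaring, this requires 6 multiplications. The key idea: if the exponent is even, square the half-power; if odd, multiply by the base once.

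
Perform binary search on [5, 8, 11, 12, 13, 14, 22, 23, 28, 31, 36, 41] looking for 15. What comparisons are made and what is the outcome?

Binary search for 15 in [5, 8, 11, 12, 13, 14, 22, 23, 28, 31, 36, 41]:

lo=0, hi=11, mid=5, arr[mid]=14 -> 14 < 15, search right half
lo=6, hi=11, mid=8, arr[mid]=28 -> 28 > 15, search left half
lo=6, hi=7, mid=6, arr[mid]=22 -> 22 > 15, search left half
lo=6 > hi=5, target 15 not found

Binary search determines that 15 is not in the array after 3 comparisons. The search space was exhausted without finding the target.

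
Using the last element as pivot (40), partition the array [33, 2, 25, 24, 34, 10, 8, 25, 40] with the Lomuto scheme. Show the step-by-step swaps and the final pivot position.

Lomuto partition with pivot = 40:

Initial array: [33, 2, 25, 24, 34, 10, 8, 25, 40]

arr[0]=33 <= 40: swap with position 0, array becomes [33, 2, 25, 24, 34, 10, 8, 25, 40]
arr[1]=2 <= 40: swap with position 1, array becomes [33, 2, 25, 24, 34, 10, 8, 25, 40]
arr[2]=25 <= 40: swap with position 2, array becomes [33, 2, 25, 24, 34, 10, 8, 25, 40]
arr[3]=24 <= 40: swap with position 3, array becomes [33, 2, 25, 24, 34, 10, 8, 25, 40]
arr[4]=34 <= 40: swap with position 4, array becomes [33, 2, 25, 24, 34, 10, 8, 25, 40]
arr[5]=10 <= 40: swap with position 5, array becomes [33, 2, 25, 24, 34, 10, 8, 25, 40]
arr[6]=8 <= 40: swap with position 6, array becomes [33, 2, 25, 24, 34, 10, 8, 25, 40]
arr[7]=25 <= 40: swap with position 7, array becomes [33, 2, 25, 24, 34, 10, 8, 25, 40]

Place pivot at position 8: [33, 2, 25, 24, 34, 10, 8, 25, 40]
Pivot position: 8

After partitioning with pivot 40, the array becomes [33, 2, 25, 24, 34, 10, 8, 25, 40]. The pivot is placed at index 8. All elements to the left of the pivot are <= 40, and all elements to the right are > 40.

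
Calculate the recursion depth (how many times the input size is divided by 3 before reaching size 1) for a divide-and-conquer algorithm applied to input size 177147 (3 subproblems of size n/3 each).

For divide and conquer with division factor 3:

Problem sizes at each level:
Level 0: 177147
Level 1: 59049
Level 2: 19683
Level 3: 6561
Level 4: 2187
Level 5: 729
Level 6: 243
Level 7: 81
Level 8: 27
Level 9: 9
Level 10: 3
Level 11: 1

The root is level 0 and the size-1 base case is level 11 (the tree spans levels 0 through 11, i.e. 12 levels counting the root), so the depth is the number of divisions: log_3(177147) = 11

The recursion tree depth is log_3(177147) = 11. At each level, the problem size is divided by 3, so it takes 11 divisions to reduce to a base case of size 1. The algorithm makes 3 recursive calls at each level.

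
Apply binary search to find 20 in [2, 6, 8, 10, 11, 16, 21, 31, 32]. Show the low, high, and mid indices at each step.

Binary search for 20 in [2, 6, 8, 10, 11, 16, 21, 31, 32]:

lo=0, hi=8, mid=4, arr[mid]=11 -> 11 < 20, search right half
lo=5, hi=8, mid=6, arr[mid]=21 -> 21 > 20, search left half
lo=5, hi=5, mid=5, arr[mid]=16 -> 16 < 20, search right half
lo=6 > hi=5, target 20 not found

Binary search determines that 20 is not in the array after 3 comparisons. The search space was exhausted without finding the target.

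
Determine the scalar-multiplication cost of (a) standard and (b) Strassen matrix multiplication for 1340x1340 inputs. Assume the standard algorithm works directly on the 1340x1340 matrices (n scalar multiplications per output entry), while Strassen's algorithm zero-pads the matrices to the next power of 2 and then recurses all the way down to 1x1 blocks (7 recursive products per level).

Matrix multiplication for 1340x1340 matrices:

Strassen's algorithm requires power-of-2 dimensions. Pad 1340x1340 to 2048x2048 (next power of 2).

Standard algorithm: 1340^3 = 2406104000 multiplications
Strassen's algorithm: 7^(log2(2048)) = 7^11 = 1977326743 multiplications
Savings: 2406104000 - 1977326743 = 428777257 multiplications

Standard: 2406104000 multiplications (1340^3). Strassen: 1977326743 multiplications (7^11, after padding to 2048x2048). Strassen reduces 8 recursive multiplications to 7 at each level.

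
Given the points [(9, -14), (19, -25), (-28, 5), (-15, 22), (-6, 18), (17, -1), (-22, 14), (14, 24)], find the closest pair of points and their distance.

Computing all pairwise distances among 8 points:

d((9, -14), (19, -25)) = 14.8661
d((9, -14), (-28, 5)) = 41.5933
d((9, -14), (-15, 22)) = 43.2666
d((9, -14), (-6, 18)) = 35.3412
d((9, -14), (17, -1)) = 15.2643
d((9, -14), (-22, 14)) = 41.7732
d((9, -14), (14, 24)) = 38.3275
d((19, -25), (-28, 5)) = 55.7584
d((19, -25), (-15, 22)) = 58.0086
d((19, -25), (-6, 18)) = 49.7393
d((19, -25), (17, -1)) = 24.0832
d((19, -25), (-22, 14)) = 56.5862
d((19, -25), (14, 24)) = 49.2544
d((-28, 5), (-15, 22)) = 21.4009
d((-28, 5), (-6, 18)) = 25.5539
d((-28, 5), (17, -1)) = 45.3982
d((-28, 5), (-22, 14)) = 10.8167
d((-28, 5), (14, 24)) = 46.0977
d((-15, 22), (-6, 18)) = 9.8489 <-- minimum
d((-15, 22), (17, -1)) = 39.4081
d((-15, 22), (-22, 14)) = 10.6301
d((-15, 22), (14, 24)) = 29.0689
d((-6, 18), (17, -1)) = 29.8329
d((-6, 18), (-22, 14)) = 16.4924
d((-6, 18), (14, 24)) = 20.8806
d((17, -1), (-22, 14)) = 41.7852
d((17, -1), (14, 24)) = 25.1794
d((-22, 14), (14, 24)) = 37.3631

Closest pair: (-15, 22) and (-6, 18) with distance 9.8489

The closest pair is (-15, 22) and (-6, 18) with Euclidean distance 9.8489. For 8 points, brute-force pairwise comparison is shown above. For large n, the divide-and-conquer algorithm (sort by x, recurse on halves, check the dividing strip) achieves O(n log n).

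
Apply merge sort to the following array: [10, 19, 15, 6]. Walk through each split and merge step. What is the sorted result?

Merge sort trace:

Split: [10, 19, 15, 6] -> [10, 19] and [15, 6]
  Split: [10, 19] -> [10] and [19]
  Merge: [10] + [19] -> [10, 19]
  Split: [15, 6] -> [15] and [6]
  Merge: [15] + [6] -> [6, 15]
Merge: [10, 19] + [6, 15] -> [6, 10, 15, 19]

Final sorted array: [6, 10, 15, 19]

The merge sort proceeds by recursively splitting the array and merging sorted halves.
After all merges, the sorted array is [6, 10, 15, 19].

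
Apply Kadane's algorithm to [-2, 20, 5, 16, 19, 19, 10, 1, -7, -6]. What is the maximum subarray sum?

Using Kadane's algorithm on [-2, 20, 5, 16, 19, 19, 10, 1, -7, -6]:

Scanning through the array:
Position 1 (value 20): max_ending_here = 20, max_so_far = 20
Position 2 (value 5): max_ending_here = 25, max_so_far = 25
Position 3 (value 16): max_ending_here = 41, max_so_far = 41
Position 4 (value 19): max_ending_here = 60, max_so_far = 60
Position 5 (value 19): max_ending_here = 79, max_so_far = 79
Position 6 (value 10): max_ending_here = 89, max_so_far = 89
Position 7 (value 1): max_ending_here = 90, max_so_far = 90
Position 8 (value -7): max_ending_here = 83, max_so_far = 90
Position 9 (value -6): max_ending_here = 77, max_so_far = 90

Maximum subarray: [20, 5, 16, 19, 19, 10, 1]
Maximum sum: 90

The maximum subarray is [20, 5, 16, 19, 19, 10, 1] with sum 90. This subarray runs from index 1 to index 7.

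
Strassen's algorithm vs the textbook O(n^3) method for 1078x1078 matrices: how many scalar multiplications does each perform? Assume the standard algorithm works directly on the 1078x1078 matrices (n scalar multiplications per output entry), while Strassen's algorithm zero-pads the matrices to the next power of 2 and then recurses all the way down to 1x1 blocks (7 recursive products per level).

Matrix multiplication for 1078x1078 matrices:

Strassen's algorithm requires power-of-2 dimensions. Pad 1078x1078 to 2048x2048 (next power of 2).

Standard algorithm: 1078^3 = 1252726552 multiplications
Strassen's algorithm: 7^(log2(2048)) = 7^11 = 1977326743 multiplications
Difference: 1252726552 - 1977326743 = -724600191 (Strassen uses MORE here due to padding overhead — for small or just-over-power-of-2 n, padding can outweigh the per-level savings)

Standard: 1252726552 multiplications (1078^3). Strassen: 1977326743 multiplications (7^11, after padding to 2048x2048). Strassen reduces 8 recursive multiplications to 7 at each level.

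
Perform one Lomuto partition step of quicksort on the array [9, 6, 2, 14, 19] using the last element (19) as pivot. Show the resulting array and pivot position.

Lomuto partition with pivot = 19:

Initial array: [9, 6, 2, 14, 19]

arr[0]=9 <= 19: swap with position 0, array becomes [9, 6, 2, 14, 19]
arr[1]=6 <= 19: swap with position 1, array becomes [9, 6, 2, 14, 19]
arr[2]=2 <= 19: swap with position 2, array becomes [9, 6, 2, 14, 19]
arr[3]=14 <= 19: swap with position 3, array becomes [9, 6, 2, 14, 19]

Place pivot at position 4: [9, 6, 2, 14, 19]
Pivot position: 4

After partitioning with pivot 19, the array becomes [9, 6, 2, 14, 19]. The pivot is placed at index 4. All elements to the left of the pivot are <= 19, and all elements to the right are > 19.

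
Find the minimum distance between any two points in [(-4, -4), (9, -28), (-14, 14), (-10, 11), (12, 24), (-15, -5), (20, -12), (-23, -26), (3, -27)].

Computing all pairwise distances among 9 points:

d((-4, -4), (9, -28)) = 27.2947
d((-4, -4), (-14, 14)) = 20.5913
d((-4, -4), (-10, 11)) = 16.1555
d((-4, -4), (12, 24)) = 32.249
d((-4, -4), (-15, -5)) = 11.0454
d((-4, -4), (20, -12)) = 25.2982
d((-4, -4), (-23, -26)) = 29.0689
d((-4, -4), (3, -27)) = 24.0416
d((9, -28), (-14, 14)) = 47.8853
d((9, -28), (-10, 11)) = 43.382
d((9, -28), (12, 24)) = 52.0865
d((9, -28), (-15, -5)) = 33.2415
d((9, -28), (20, -12)) = 19.4165
d((9, -28), (-23, -26)) = 32.0624
d((9, -28), (3, -27)) = 6.0828
d((-14, 14), (-10, 11)) = 5.0 <-- minimum
d((-14, 14), (12, 24)) = 27.8568
d((-14, 14), (-15, -5)) = 19.0263
d((-14, 14), (20, -12)) = 42.8019
d((-14, 14), (-23, -26)) = 41.0
d((-14, 14), (3, -27)) = 44.3847
d((-10, 11), (12, 24)) = 25.5539
d((-10, 11), (-15, -5)) = 16.7631
d((-10, 11), (20, -12)) = 37.8021
d((-10, 11), (-23, -26)) = 39.2173
d((-10, 11), (3, -27)) = 40.1622
d((12, 24), (-15, -5)) = 39.6232
d((12, 24), (20, -12)) = 36.8782
d((12, 24), (-23, -26)) = 61.0328
d((12, 24), (3, -27)) = 51.788
d((-15, -5), (20, -12)) = 35.6931
d((-15, -5), (-23, -26)) = 22.4722
d((-15, -5), (3, -27)) = 28.4253
d((20, -12), (-23, -26)) = 45.2217
d((20, -12), (3, -27)) = 22.6716
d((-23, -26), (3, -27)) = 26.0192

Closest pair: (-14, 14) and (-10, 11) with distance 5.0

The closest pair is (-14, 14) and (-10, 11) with Euclidean distance 5.0. For 9 points, brute-force pairwise comparison is shown above. For large n, the divide-and-conquer algorithm (sort by x, recurse on halves, check the dividing strip) achieves O(n log n).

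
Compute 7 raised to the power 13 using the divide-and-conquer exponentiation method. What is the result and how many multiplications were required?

Computing 7^13 by squaring (build up from 7^1; each line after the first costs one multiplication):

7^1 = 7
7^2 = (7^1)^2 = 7^2 = 49
7^3 = 7 * 7^2 = 7 * 49 = 343
7^6 = (7^3)^2 = 343^2 = 117649
7^12 = (7^6)^2 = 117649^2 = 13841287201
7^13 = 7 * 7^12 = 7 * 13841287201 = 96889010407

Result: 96889010407
Multiplications needed: 5 (5 lines after 7^1)

7^13 = 96889010407. Using exponentiation by squaring, this requires 5 multiplications. The key idea: if the exponent is even, square the half-power; if odd, multiply by the base once.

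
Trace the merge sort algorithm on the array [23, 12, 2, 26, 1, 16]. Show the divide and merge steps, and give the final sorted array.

Merge sort trace:

Split: [23, 12, 2, 26, 1, 16] -> [23, 12, 2] and [26, 1, 16]
  Split: [23, 12, 2] -> [23] and [12, 2]
    Split: [12, 2] -> [12] and [2]
    Merge: [12] + [2] -> [2, 12]
  Merge: [23] + [2, 12] -> [2, 12, 23]
  Split: [26, 1, 16] -> [26] and [1, 16]
    Split: [1, 16] -> [1] and [16]
    Merge: [1] + [16] -> [1, 16]
  Merge: [26] + [1, 16] -> [1, 16, 26]
Merge: [2, 12, 23] + [1, 16, 26] -> [1, 2, 12, 16, 23, 26]

Final sorted array: [1, 2, 12, 16, 23, 26]

The merge sort proceeds by recursively splitting the array and merging sorted halves.
After all merges, the sorted array is [1, 2, 12, 16, 23, 26].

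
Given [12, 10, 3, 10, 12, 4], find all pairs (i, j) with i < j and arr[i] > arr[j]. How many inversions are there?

Finding inversions in [12, 10, 3, 10, 12, 4]:

(0, 1): arr[0]=12 > arr[1]=10
(0, 2): arr[0]=12 > arr[2]=3
(0, 3): arr[0]=12 > arr[3]=10
(0, 5): arr[0]=12 > arr[5]=4
(1, 2): arr[1]=10 > arr[2]=3
(1, 5): arr[1]=10 > arr[5]=4
(3, 5): arr[3]=10 > arr[5]=4
(4, 5): arr[4]=12 > arr[5]=4

Total inversions: 8

The array has 8 inversion(s): (0,1), (0,2), (0,3), (0,5), (1,2), (1,5), (3,5), (4,5). Each pair (i,j) satisfies i < j and arr[i] > arr[j].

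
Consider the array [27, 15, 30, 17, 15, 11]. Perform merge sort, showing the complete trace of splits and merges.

Merge sort trace:

Split: [27, 15, 30, 17, 15, 11] -> [27, 15, 30] and [17, 15, 11]
  Split: [27, 15, 30] -> [27] and [15, 30]
    Split: [15, 30] -> [15] and [30]
    Merge: [15] + [30] -> [15, 30]
  Merge: [27] + [15, 30] -> [15, 27, 30]
  Split: [17, 15, 11] -> [17] and [15, 11]
    Split: [15, 11] -> [15] and [11]
    Merge: [15] + [11] -> [11, 15]
  Merge: [17] + [11, 15] -> [11, 15, 17]
Merge: [15, 27, 30] + [11, 15, 17] -> [11, 15, 15, 17, 27, 30]

Final sorted array: [11, 15, 15, 17, 27, 30]

The merge sort proceeds by recursively splitting the array and merging sorted halves.
After all merges, the sorted array is [11, 15, 15, 17, 27, 30].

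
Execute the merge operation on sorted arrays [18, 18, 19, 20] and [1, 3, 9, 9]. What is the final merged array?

Merging process:

Compare 18 vs 1: take 1 from right. Merged: [1]
Compare 18 vs 3: take 3 from right. Merged: [1, 3]
Compare 18 vs 9: take 9 from right. Merged: [1, 3, 9]
Compare 18 vs 9: take 9 from right. Merged: [1, 3, 9, 9]
Append remaining from left: [18, 18, 19, 20]. Merged: [1, 3, 9, 9, 18, 18, 19, 20]

Final merged array: [1, 3, 9, 9, 18, 18, 19, 20]
Total comparisons: 4

The merged array is [1, 3, 9, 9, 18, 18, 19, 20], requiring 4 comparisons. The merge step runs in O(n) time where n is the total number of elements.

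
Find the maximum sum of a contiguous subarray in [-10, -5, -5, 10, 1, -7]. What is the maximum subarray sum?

Using Kadane's algorithm on [-10, -5, -5, 10, 1, -7]:

Scanning through the array:
Position 1 (value -5): max_ending_here = -5, max_so_far = -5
Position 2 (value -5): max_ending_here = -5, max_so_far = -5
Position 3 (value 10): max_ending_here = 10, max_so_far = 10
Position 4 (value 1): max_ending_here = 11, max_so_far = 11
Position 5 (value -7): max_ending_here = 4, max_so_far = 11

Maximum subarray: [10, 1]
Maximum sum: 11

The maximum subarray is [10, 1] with sum 11. This subarray runs from index 3 to index 4.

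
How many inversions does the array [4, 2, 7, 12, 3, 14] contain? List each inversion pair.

Finding inversions in [4, 2, 7, 12, 3, 14]:

(0, 1): arr[0]=4 > arr[1]=2
(0, 4): arr[0]=4 > arr[4]=3
(2, 4): arr[2]=7 > arr[4]=3
(3, 4): arr[3]=12 > arr[4]=3

Total inversions: 4

The array has 4 inversion(s): (0,1), (0,4), (2,4), (3,4). Each pair (i,j) satisfies i < j and arr[i] > arr[j].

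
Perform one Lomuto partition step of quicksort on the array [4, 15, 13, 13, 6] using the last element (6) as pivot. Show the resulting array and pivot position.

Lomuto partition with pivot = 6:

Initial array: [4, 15, 13, 13, 6]

arr[0]=4 <= 6: swap with position 0, array becomes [4, 15, 13, 13, 6]
arr[1]=15 > 6: no swap
arr[2]=13 > 6: no swap
arr[3]=13 > 6: no swap

Place pivot at position 1: [4, 6, 13, 13, 15]
Pivot position: 1

After partitioning with pivot 6, the array becomes [4, 6, 13, 13, 15]. The pivot is placed at index 1. All elements to the left of the pivot are <= 6, and all elements to the right are > 6.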